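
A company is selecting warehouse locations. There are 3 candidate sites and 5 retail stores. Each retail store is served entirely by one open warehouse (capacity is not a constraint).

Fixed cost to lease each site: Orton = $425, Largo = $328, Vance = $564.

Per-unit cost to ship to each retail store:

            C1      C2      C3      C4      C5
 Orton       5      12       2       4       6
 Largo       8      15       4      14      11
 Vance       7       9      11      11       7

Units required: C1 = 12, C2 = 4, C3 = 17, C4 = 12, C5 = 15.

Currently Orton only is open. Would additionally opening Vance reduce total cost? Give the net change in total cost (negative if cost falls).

Current service cost with {Orton}: 280.
Adding Vance: each retail store re-picks its cheapest; new service cost 268, saving 12.
Extra fixed cost: 564. Net change = 564 − 12 = 552.
(Totals: 705 → 1257.)

No — net change +552 (cost rises by 552).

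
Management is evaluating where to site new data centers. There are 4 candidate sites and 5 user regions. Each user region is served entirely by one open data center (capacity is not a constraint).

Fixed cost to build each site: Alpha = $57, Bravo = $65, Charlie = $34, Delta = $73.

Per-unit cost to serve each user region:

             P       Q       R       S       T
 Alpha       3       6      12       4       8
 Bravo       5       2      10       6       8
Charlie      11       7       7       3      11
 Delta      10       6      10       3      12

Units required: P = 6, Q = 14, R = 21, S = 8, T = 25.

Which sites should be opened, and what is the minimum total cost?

For any fixed open set, each user region goes to its cheapest open site; total = fixed + service.
{Bravo, Charlie}: P→Bravo 5·6=30, Q→Bravo 2·14=28, R→Charlie 7·21=147, S→Charlie 3·8=24, T→Bravo 8·25=200. Service 429; fixed 99; total 528.
{Alpha, Charlie}: service 473 + fixed 91 = 564
{Alpha, Bravo, Charlie}: service 417 + fixed 156 = 573
{Alpha, Bravo, Charlie, Delta}: service 417 + fixed 229 = 646
No other subset beats 528.

Open Bravo and Charlie; minimum total cost 528.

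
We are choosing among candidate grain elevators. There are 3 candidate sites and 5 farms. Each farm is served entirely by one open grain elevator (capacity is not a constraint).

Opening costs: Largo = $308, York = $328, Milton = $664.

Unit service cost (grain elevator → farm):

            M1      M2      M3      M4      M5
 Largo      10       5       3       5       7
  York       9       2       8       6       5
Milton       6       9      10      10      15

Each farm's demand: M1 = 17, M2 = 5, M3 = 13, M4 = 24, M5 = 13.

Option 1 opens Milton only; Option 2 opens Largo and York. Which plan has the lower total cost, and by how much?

Option 1: {Milton}: M1→Milton 6·17=102, M2→Milton 9·5=45, M3→Milton 10·13=130, M4→Milton 10·24=240, M5→Milton 15·13=195. Service 712; fixed 664; total 1376.
Option 2: {Largo, York}: M1→York 9·17=153, M2→York 2·5=10, M3→Largo 3·13=39, M4→Largo 5·24=120, M5→York 5·13=65. Service 387; fixed 636; total 1023.
Difference: |1376 − 1023| = 353.

Option 2 is cheaper by 353.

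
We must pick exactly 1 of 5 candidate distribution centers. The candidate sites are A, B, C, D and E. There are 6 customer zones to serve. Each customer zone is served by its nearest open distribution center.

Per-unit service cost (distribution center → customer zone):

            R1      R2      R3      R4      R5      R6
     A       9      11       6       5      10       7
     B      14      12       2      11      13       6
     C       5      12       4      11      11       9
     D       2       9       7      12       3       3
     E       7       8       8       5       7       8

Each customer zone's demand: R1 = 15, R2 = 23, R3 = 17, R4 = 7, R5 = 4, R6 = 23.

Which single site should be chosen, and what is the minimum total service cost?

With exactly 1 open, each customer zone uses its cheapest among the chosen.
{D}: R1→D 2·15=30, R2→D 9·23=207, R3→D 7·17=119, R4→D 12·7=84, R5→D 3·4=12, R6→D 3·23=69. Service cost 521.
{E}: service cost 672
{A}: service cost 726
Among all 5 size-1 choices, {D} is lowest.

Choose D only; total service cost 521.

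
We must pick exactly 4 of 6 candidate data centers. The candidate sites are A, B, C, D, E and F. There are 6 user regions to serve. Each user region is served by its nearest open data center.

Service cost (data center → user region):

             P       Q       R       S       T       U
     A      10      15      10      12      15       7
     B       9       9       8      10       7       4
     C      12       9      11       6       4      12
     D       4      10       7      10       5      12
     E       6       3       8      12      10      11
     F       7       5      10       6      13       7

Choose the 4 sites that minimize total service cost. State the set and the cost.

With exactly 4 open, each user region uses its cheapest among the chosen.
{B, C, D, E}: P→D 4, Q→E 3, R→D 7, S→C 6, T→C 4, U→B 4. Service cost 28.
{B, D, E, F}: service cost 29
{B, C, D, F}: service cost 30
Among all 15 size-4 choices, {B, C, D, E} is lowest.

Choose B, C, D and E; total service cost 28.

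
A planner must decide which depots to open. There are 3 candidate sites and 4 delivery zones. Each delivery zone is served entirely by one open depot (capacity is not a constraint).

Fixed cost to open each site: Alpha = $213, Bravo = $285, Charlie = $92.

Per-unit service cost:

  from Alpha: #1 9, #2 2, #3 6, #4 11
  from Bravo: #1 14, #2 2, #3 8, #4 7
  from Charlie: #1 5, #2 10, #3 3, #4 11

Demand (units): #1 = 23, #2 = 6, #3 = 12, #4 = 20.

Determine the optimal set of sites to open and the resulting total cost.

Open Charlie only; minimum total cost 523.

For any fixed open set, each delivery zone goes to its cheapest open site; total = fixed + service.
{Charlie}: #1→Charlie 5·23=115, #2→Charlie 10·6=60, #3→Charlie 3·12=36, #4→Charlie 11·20=220. Service 431; fixed 92; total 523.
{Bravo, Charlie}: service 303 + fixed 377 = 680
{Alpha, Charlie}: service 383 + fixed 305 = 688
{Alpha, Bravo, Charlie}: service 303 + fixed 590 = 893
(All 7 nonempty subsets were checked; Charlie only is lowest.)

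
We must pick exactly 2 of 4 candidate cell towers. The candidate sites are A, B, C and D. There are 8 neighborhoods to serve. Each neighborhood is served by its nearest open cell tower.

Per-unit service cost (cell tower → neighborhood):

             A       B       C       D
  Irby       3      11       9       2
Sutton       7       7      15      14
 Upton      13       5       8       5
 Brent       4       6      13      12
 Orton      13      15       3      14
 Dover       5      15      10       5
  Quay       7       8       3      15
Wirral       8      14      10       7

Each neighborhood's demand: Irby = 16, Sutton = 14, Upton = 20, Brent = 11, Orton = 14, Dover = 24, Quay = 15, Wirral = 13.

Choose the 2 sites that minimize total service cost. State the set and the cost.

Choose A and C; total service cost 661.

With exactly 2 open, each neighborhood uses its cheapest among the chosen.
{A, C}: Irby→A 3·16=48, Sutton→A 7·14=98, Upton→C 8·20=160, Brent→A 4·11=44, Orton→C 3·14=42, Dover→A 5·24=120, Quay→C 3·15=45, Wirral→A 8·13=104. Service cost 661.
{C, D}: service cost 758
{A, D}: service cost 772
Among all 6 size-2 choices, {A, C} is lowest.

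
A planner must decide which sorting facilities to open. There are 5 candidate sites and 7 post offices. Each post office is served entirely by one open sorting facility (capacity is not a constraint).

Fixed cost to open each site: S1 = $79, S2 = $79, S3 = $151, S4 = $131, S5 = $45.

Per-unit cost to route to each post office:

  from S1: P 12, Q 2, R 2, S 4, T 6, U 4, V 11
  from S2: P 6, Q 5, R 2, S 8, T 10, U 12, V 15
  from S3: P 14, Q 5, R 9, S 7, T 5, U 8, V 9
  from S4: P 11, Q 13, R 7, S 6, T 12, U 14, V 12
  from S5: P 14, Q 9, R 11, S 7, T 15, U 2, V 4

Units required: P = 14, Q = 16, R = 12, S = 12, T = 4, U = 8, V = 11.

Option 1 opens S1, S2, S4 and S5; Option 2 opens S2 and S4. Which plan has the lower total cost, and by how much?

Option 1 is cheaper by 132.

Option 1: {S1, S2, S4, S5}: P→S2 6·14=84, Q→S1 2·16=32, R→S1 2·12=24, S→S1 4·12=48, T→S1 6·4=24, U→S5 2·8=16, V→S5 4·11=44. Service 272; fixed 334; total 606.
Option 2: {S2, S4}: P→S2 6·14=84, Q→S2 5·16=80, R→S2 2·12=24, S→S4 6·12=72, T→S2 10·4=40, U→S2 12·8=96, V→S4 12·11=132. Service 528; fixed 210; total 738.
Difference: |606 − 738| = 132.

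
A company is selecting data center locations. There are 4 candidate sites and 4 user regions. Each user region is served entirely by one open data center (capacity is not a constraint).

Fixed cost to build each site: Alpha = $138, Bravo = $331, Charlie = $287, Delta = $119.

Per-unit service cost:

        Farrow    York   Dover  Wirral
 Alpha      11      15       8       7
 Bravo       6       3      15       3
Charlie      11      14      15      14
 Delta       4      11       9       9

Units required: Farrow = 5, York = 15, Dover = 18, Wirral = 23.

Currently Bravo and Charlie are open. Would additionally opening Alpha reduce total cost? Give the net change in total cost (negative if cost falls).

Current service cost with {Bravo, Charlie}: 414.
Adding Alpha: each user region re-picks its cheapest; new service cost 288, saving 126.
Extra fixed cost: 138. Net change = 138 − 126 = 12.
(Totals: 1032 → 1044.)

No — net change +12 (cost rises by 12).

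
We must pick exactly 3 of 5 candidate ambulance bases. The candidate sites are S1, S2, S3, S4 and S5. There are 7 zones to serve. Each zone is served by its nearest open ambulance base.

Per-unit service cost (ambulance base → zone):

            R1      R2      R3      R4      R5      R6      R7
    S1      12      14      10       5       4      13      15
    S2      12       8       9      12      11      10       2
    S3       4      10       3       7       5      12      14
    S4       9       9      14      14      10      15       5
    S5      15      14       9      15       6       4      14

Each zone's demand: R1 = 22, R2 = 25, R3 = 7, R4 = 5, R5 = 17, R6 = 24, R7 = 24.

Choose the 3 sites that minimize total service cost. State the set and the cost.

Choose S2, S3 and S5; total service cost 573.

With exactly 3 open, each zone uses its cheapest among the chosen.
{S2, S3, S5}: R1→S3 4·22=88, R2→S2 8·25=200, R3→S3 3·7=21, R4→S3 7·5=35, R5→S3 5·17=85, R6→S5 4·24=96, R7→S2 2·24=48. Service cost 573.
{S3, S4, S5}: service cost 670
{S1, S2, S3}: service cost 690
Among all 10 size-3 choices, {S2, S3, S5} is lowest.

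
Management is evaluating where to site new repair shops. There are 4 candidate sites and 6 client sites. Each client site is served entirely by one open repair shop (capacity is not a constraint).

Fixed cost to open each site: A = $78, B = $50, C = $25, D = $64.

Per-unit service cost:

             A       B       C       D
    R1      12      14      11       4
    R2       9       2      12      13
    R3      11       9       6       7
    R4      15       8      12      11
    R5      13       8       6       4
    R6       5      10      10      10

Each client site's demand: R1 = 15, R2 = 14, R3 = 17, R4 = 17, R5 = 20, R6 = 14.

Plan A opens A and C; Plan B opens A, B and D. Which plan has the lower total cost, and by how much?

Plan B is cheaper by 205.

Plan A: {A, C}: R1→C 11·15=165, R2→A 9·14=126, R3→C 6·17=102, R4→C 12·17=204, R5→C 6·20=120, R6→A 5·14=70. Service 787; fixed 103; total 890.
Plan B: {A, B, D}: R1→D 4·15=60, R2→B 2·14=28, R3→D 7·17=119, R4→B 8·17=136, R5→D 4·20=80, R6→A 5·14=70. Service 493; fixed 192; total 685.
Difference: |890 − 685| = 205.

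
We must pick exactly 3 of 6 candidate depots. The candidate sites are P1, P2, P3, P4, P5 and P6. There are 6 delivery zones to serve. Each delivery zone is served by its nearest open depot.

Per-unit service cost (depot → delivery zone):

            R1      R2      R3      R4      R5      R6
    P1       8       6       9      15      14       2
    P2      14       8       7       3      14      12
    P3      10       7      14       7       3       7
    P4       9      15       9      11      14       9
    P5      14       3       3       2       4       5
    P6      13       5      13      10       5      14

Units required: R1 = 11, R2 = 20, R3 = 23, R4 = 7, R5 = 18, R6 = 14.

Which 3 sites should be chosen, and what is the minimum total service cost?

With exactly 3 open, each delivery zone uses its cheapest among the chosen.
{P1, P3, P5}: R1→P1 8·11=88, R2→P5 3·20=60, R3→P5 3·23=69, R4→P5 2·7=14, R5→P3 3·18=54, R6→P1 2·14=28. Service cost 313.
{P1, P2, P5}: service cost 331
{P1, P4, P5}: service cost 331
Among all 20 size-3 choices, {P1, P3, P5} is lowest.

Choose P1, P3 and P5; total service cost 313.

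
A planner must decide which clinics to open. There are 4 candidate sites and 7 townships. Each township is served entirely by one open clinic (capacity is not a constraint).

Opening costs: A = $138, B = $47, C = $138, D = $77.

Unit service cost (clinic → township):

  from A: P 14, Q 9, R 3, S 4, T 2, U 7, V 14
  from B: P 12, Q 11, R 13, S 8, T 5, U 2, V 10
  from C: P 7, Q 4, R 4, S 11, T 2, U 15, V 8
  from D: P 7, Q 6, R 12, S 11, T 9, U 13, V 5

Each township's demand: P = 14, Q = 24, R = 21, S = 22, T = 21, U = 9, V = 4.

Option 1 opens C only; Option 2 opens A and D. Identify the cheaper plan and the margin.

Option 1: {C}: P→C 7·14=98, Q→C 4·24=96, R→C 4·21=84, S→C 11·22=242, T→C 2·21=42, U→C 15·9=135, V→C 8·4=32. Service 729; fixed 138; total 867.
Option 2: {A, D}: P→D 7·14=98, Q→D 6·24=144, R→A 3·21=63, S→A 4·22=88, T→A 2·21=42, U→A 7·9=63, V→D 5·4=20. Service 518; fixed 215; total 733.
Difference: |867 − 733| = 134.

Option 2 is cheaper by 134.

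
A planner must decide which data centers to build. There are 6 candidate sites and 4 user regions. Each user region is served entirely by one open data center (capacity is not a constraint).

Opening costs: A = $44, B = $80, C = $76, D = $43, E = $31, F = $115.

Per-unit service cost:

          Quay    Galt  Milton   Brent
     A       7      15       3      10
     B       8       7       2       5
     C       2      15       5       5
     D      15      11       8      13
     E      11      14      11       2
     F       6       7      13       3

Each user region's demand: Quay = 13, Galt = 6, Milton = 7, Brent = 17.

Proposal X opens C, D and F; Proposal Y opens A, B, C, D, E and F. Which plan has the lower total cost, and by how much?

Proposal X is cheaper by 117.

Proposal X: {C, D, F}: Quay→C 2·13=26, Galt→F 7·6=42, Milton→C 5·7=35, Brent→F 3·17=51. Service 154; fixed 234; total 388.
Proposal Y: {A, B, C, D, E, F}: Quay→C 2·13=26, Galt→B 7·6=42, Milton→B 2·7=14, Brent→E 2·17=34. Service 116; fixed 389; total 505.
Difference: |388 − 505| = 117.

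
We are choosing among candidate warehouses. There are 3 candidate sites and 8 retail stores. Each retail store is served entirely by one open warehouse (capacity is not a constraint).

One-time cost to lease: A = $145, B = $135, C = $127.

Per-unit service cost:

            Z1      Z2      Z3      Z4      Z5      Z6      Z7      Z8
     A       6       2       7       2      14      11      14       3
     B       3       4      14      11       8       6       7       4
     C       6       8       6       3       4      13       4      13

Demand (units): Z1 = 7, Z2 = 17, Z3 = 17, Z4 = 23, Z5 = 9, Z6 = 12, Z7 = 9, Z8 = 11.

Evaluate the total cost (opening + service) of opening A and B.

Each retail store is assigned to its cheapest site among the open ones.
{A, B}: Z1→B 3·7=21, Z2→A 2·17=34, Z3→A 7·17=119, Z4→A 2·23=46, Z5→B 8·9=72, Z6→B 6·12=72, Z7→B 7·9=63, Z8→A 3·11=33. Service 460; fixed 280; total 740.

Total cost: 740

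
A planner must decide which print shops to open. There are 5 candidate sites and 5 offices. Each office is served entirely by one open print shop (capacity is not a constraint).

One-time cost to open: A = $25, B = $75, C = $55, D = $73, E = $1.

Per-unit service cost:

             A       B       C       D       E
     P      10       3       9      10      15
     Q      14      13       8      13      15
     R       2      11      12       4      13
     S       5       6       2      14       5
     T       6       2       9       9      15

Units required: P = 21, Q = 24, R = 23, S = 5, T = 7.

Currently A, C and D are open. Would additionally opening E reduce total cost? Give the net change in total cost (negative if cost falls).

No — net change +1 (cost rises by 1).

Current service cost with {A, C, D}: 479.
Adding E: each office re-picks its cheapest; new service cost 479, saving 0.
Extra fixed cost: 1. Net change = 1 − 0 = 1.
(Totals: 632 → 633.)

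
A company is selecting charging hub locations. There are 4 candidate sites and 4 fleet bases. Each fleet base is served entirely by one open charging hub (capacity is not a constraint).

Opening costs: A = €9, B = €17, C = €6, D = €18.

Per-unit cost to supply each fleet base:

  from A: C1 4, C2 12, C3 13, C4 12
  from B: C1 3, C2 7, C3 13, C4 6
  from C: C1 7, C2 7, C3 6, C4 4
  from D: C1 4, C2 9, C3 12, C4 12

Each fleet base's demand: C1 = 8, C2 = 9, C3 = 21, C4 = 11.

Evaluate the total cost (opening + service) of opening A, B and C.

Each fleet base is assigned to its cheapest site among the open ones.
{A, B, C}: C1→B 3·8=24, C2→B 7·9=63, C3→C 6·21=126, C4→C 4·11=44. Service 257; fixed 32; total 289.

Total cost: 289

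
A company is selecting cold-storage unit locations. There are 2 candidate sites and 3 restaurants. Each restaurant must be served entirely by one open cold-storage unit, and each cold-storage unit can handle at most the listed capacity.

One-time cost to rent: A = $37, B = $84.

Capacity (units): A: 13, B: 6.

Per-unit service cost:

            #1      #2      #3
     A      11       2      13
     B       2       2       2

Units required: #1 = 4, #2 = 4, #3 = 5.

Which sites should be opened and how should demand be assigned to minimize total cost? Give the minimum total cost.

Minimum total cost: 154

Open {A}: #1→A 11·4=44, #2→A 2·4=8, #3→A 13·5=65.
Loads: A carries 13/13. Service 117; fixed 37; total 154.
Next best feasible plan costs 183.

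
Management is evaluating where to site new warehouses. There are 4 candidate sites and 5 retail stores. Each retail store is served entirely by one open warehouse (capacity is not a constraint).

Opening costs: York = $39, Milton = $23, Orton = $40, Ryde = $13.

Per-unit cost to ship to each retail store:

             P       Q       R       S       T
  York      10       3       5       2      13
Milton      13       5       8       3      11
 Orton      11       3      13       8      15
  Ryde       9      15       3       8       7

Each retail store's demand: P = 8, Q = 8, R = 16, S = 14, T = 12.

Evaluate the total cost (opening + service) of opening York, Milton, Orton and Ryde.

Total cost: 371

Each retail store is assigned to its cheapest site among the open ones.
{York, Milton, Orton, Ryde}: P→Ryde 9·8=72, Q→York 3·8=24, R→Ryde 3·16=48, S→York 2·14=28, T→Ryde 7·12=84. Service 256; fixed 115; total 371.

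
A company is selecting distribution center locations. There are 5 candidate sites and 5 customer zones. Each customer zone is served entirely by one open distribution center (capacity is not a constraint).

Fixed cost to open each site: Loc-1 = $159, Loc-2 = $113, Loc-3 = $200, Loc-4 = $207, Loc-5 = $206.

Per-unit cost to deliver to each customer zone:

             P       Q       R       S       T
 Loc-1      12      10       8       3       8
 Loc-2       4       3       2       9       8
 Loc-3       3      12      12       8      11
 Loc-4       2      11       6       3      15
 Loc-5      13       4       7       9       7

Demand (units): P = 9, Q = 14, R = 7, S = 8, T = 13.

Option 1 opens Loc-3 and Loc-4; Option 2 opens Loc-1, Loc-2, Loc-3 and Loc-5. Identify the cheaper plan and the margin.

Option 1: {Loc-3, Loc-4}: P→Loc-4 2·9=18, Q→Loc-4 11·14=154, R→Loc-4 6·7=42, S→Loc-4 3·8=24, T→Loc-3 11·13=143. Service 381; fixed 407; total 788.
Option 2: {Loc-1, Loc-2, Loc-3, Loc-5}: P→Loc-3 3·9=27, Q→Loc-2 3·14=42, R→Loc-2 2·7=14, S→Loc-1 3·8=24, T→Loc-5 7·13=91. Service 198; fixed 678; total 876.
Difference: |788 − 876| = 88.

Option 1 is cheaper by 88.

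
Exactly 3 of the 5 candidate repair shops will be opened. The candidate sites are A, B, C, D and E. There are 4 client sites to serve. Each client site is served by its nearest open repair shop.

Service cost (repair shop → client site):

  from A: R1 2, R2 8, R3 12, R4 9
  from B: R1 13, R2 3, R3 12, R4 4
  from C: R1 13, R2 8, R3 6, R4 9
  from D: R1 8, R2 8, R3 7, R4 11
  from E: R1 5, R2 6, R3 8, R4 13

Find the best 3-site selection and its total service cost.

With exactly 3 open, each client site uses its cheapest among the chosen.
{A, B, C}: R1→A 2, R2→B 3, R3→C 6, R4→B 4. Service cost 15.
{A, B, D}: service cost 16
{A, B, E}: service cost 17
Among all 10 size-3 choices, {A, B, C} is lowest.

Choose A, B and C; total service cost 15.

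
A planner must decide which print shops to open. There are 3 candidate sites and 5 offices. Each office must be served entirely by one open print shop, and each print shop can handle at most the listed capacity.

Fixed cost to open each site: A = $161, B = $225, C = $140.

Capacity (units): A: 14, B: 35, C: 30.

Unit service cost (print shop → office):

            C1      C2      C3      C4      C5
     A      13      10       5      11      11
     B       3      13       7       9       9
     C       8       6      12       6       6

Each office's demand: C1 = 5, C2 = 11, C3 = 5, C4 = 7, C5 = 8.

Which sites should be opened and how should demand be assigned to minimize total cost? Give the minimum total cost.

Open {A, C}: C1→A 13·5=65, C2→C 6·11=66, C3→A 5·5=25, C4→C 6·7=42, C5→C 6·8=48.
Loads: A carries 10/14, C carries 26/30. Service 246; fixed 301; total 547.
Next best feasible plan costs 557.

Minimum total cost: 547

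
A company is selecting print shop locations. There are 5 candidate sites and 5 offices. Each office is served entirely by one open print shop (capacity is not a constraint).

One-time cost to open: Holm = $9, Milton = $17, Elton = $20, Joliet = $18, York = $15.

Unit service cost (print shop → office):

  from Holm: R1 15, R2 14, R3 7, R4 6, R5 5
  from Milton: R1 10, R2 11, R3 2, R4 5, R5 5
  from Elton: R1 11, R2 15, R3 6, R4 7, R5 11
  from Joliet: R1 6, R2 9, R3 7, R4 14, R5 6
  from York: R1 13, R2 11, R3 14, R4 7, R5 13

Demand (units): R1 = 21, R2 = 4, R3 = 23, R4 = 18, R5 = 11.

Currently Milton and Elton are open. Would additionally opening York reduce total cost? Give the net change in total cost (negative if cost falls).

No — net change +15 (cost rises by 15).

Current service cost with {Milton, Elton}: 445.
Adding York: each office re-picks its cheapest; new service cost 445, saving 0.
Extra fixed cost: 15. Net change = 15 − 0 = 15.
(Totals: 482 → 497.)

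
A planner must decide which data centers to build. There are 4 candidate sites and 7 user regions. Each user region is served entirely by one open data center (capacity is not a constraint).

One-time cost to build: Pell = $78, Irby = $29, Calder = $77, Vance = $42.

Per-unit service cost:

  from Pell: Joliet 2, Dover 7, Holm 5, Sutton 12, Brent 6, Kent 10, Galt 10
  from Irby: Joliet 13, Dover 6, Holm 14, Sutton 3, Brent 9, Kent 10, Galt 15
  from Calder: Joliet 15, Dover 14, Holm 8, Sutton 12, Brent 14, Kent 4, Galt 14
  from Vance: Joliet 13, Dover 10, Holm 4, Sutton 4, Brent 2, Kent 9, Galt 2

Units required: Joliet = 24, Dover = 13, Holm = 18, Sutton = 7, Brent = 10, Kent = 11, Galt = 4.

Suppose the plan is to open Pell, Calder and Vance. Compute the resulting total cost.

Total cost: 508

Each user region is assigned to its cheapest site among the open ones.
{Pell, Calder, Vance}: Joliet→Pell 2·24=48, Dover→Pell 7·13=91, Holm→Vance 4·18=72, Sutton→Vance 4·7=28, Brent→Vance 2·10=20, Kent→Calder 4·11=44, Galt→Vance 2·4=8. Service 311; fixed 197; total 508.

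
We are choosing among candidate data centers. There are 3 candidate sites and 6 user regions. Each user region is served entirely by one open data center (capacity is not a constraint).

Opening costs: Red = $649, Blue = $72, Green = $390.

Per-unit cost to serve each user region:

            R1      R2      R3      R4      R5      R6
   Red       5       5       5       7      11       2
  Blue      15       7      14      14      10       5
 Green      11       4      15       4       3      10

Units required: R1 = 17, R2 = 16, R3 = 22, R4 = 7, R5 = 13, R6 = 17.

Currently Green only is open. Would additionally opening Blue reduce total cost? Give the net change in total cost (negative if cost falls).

Yes — net change −35 (cost falls by 35).

Current service cost with {Green}: 818.
Adding Blue: each user region re-picks its cheapest; new service cost 711, saving 107.
Extra fixed cost: 72. Net change = 72 − 107 = -35.
(Totals: 1208 → 1173.)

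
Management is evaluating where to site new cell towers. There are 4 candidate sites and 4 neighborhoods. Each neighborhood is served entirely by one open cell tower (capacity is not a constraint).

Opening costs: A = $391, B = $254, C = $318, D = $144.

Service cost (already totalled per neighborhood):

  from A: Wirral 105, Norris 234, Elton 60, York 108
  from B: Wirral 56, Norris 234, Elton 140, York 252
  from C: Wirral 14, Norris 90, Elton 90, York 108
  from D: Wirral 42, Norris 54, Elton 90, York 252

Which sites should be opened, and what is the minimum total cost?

For any fixed open set, each neighborhood goes to its cheapest open site; total = fixed + service.
{D}: Wirral→D 42, Norris→D 54, Elton→D 90, York→D 252. Service 438; fixed 144; total 582.
{C}: Wirral→C 14, Norris→C 90, Elton→C 90, York→C 108. Service 302; fixed 318; total 620.
{C, D}: Wirral→C 14, Norris→D 54, Elton→C 90, York→C 108. Service 266; fixed 462; total 728.
{A, B, C, D}: service 236 + fixed 1107 = 1343
No other subset beats 582.

Open D only; minimum total cost 582.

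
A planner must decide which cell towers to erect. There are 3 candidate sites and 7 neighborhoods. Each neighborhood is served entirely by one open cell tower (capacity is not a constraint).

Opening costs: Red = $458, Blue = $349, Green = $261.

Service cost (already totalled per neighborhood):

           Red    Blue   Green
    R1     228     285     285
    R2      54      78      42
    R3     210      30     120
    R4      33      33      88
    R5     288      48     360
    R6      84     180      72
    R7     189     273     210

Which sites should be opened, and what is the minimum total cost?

For any fixed open set, each neighborhood goes to its cheapest open site; total = fixed + service.
{Blue}: R1→Blue 285, R2→Blue 78, R3→Blue 30, R4→Blue 33, R5→Blue 48, R6→Blue 180, R7→Blue 273. Service 927; fixed 349; total 1276.
{Blue, Green}: service 720 + fixed 610 = 1330
{Green}: R1→Green 285, R2→Green 42, R3→Green 120, R4→Green 88, R5→Green 360, R6→Green 72, R7→Green 210. Service 1177; fixed 261; total 1438.
{Red, Blue, Green}: service 642 + fixed 1068 = 1710
No other subset beats 1276.

Open Blue only; minimum total cost 1276.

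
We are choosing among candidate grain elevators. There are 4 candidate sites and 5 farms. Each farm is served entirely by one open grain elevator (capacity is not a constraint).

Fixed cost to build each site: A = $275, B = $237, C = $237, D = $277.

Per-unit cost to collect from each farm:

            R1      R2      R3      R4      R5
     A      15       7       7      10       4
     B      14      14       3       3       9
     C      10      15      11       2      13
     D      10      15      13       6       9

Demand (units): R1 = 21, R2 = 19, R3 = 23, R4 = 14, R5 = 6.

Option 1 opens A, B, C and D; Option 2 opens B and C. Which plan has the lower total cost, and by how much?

Option 1: {A, B, C, D}: R1→C 10·21=210, R2→A 7·19=133, R3→B 3·23=69, R4→C 2·14=28, R5→A 4·6=24. Service 464; fixed 1026; total 1490.
Option 2: {B, C}: R1→C 10·21=210, R2→B 14·19=266, R3→B 3·23=69, R4→C 2·14=28, R5→B 9·6=54. Service 627; fixed 474; total 1101.
Difference: |1490 − 1101| = 389.

Option 2 is cheaper by 389.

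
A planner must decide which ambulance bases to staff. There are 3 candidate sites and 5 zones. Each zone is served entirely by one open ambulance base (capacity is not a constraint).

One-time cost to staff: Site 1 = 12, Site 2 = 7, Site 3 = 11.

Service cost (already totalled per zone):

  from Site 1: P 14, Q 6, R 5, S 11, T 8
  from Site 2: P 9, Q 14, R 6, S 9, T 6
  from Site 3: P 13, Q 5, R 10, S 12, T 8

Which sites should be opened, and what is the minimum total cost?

For any fixed open set, each zone goes to its cheapest open site; total = fixed + service.
{Site 2}: P→Site 2 9, Q→Site 2 14, R→Site 2 6, S→Site 2 9, T→Site 2 6. Service 44; fixed 7; total 51.
{Site 2, Site 3}: service 35 + fixed 18 = 53
{Site 1, Site 2}: service 35 + fixed 19 = 54
{Site 1, Site 2, Site 3}: service 34 + fixed 30 = 64
(All 7 nonempty subsets were checked; Site 2 only is lowest.)

Open Site 2 only; minimum total cost 51.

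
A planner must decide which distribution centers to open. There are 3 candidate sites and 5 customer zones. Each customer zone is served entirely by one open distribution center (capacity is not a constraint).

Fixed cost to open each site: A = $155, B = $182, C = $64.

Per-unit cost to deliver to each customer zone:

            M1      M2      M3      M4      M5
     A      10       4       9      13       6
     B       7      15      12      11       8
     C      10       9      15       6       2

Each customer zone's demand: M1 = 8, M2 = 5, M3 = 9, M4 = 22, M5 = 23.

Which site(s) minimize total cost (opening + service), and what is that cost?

Open C only; minimum total cost 502.

For any fixed open set, each customer zone goes to its cheapest open site; total = fixed + service.
{C}: M1→C 10·8=80, M2→C 9·5=45, M3→C 15·9=135, M4→C 6·22=132, M5→C 2·23=46. Service 438; fixed 64; total 502.
{A, C}: M1→A 10·8=80, M2→A 4·5=20, M3→A 9·9=81, M4→C 6·22=132, M5→C 2·23=46. Service 359; fixed 219; total 578.
{B, C}: M1→B 7·8=56, M2→C 9·5=45, M3→B 12·9=108, M4→C 6·22=132, M5→C 2·23=46. Service 387; fixed 246; total 633.
{A, B, C}: service 335 + fixed 401 = 736
No other subset beats 502.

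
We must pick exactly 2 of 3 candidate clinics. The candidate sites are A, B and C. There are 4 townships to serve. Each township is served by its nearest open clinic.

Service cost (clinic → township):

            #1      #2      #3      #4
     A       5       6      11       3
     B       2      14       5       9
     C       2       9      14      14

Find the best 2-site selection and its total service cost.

Choose A and B; total service cost 16.

With exactly 2 open, each township uses its cheapest among the chosen.
{A, B}: #1→B 2, #2→A 6, #3→B 5, #4→A 3. Service cost 16.
{A, C}: service cost 22
{B, C}: service cost 25
Among all 3 size-2 choices, {A, B} is lowest.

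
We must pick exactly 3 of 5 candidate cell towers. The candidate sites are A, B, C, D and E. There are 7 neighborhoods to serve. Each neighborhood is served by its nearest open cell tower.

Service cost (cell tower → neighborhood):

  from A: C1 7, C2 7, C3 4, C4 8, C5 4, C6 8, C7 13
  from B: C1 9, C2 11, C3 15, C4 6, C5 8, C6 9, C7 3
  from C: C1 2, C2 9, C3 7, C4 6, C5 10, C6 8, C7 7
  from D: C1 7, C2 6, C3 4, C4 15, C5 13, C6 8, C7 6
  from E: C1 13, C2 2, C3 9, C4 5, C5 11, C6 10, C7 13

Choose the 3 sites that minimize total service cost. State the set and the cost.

With exactly 3 open, each neighborhood uses its cheapest among the chosen.
{A, C, E}: C1→C 2, C2→E 2, C3→A 4, C4→E 5, C5→A 4, C6→A 8, C7→C 7. Service cost 32.
{A, B, E}: service cost 33
{A, B, C}: service cost 34
Among all 10 size-3 choices, {A, C, E} is lowest.

Choose A, C and E; total service cost 32.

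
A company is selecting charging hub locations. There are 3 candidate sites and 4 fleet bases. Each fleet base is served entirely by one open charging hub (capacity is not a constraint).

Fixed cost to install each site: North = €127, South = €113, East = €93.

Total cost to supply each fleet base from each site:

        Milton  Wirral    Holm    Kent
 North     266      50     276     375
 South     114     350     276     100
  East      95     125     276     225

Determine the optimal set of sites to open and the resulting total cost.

For any fixed open set, each fleet base goes to its cheapest open site; total = fixed + service.
{North, South}: Milton→South 114, Wirral→North 50, Holm→North 276, Kent→South 100. Service 540; fixed 240; total 780.
{South, East}: service 596 + fixed 206 = 802
{East}: Milton→East 95, Wirral→East 125, Holm→East 276, Kent→East 225. Service 721; fixed 93; total 814.
{North, South, East}: service 521 + fixed 333 = 854
(All 7 nonempty subsets were checked; North and South is lowest.)

Open North and South; minimum total cost 780.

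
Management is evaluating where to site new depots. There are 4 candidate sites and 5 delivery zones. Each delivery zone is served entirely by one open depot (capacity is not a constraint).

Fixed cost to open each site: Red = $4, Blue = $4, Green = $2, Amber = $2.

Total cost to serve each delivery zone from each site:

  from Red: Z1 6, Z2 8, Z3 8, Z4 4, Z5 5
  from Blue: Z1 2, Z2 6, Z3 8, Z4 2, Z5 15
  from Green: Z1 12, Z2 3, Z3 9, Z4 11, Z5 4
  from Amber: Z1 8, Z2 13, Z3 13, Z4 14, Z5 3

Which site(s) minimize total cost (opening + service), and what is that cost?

For any fixed open set, each delivery zone goes to its cheapest open site; total = fixed + service.
{Blue, Green}: Z1→Blue 2, Z2→Green 3, Z3→Blue 8, Z4→Blue 2, Z5→Green 4. Service 19; fixed 6; total 25.
{Blue, Green, Amber}: service 18 + fixed 8 = 26
{Blue, Amber}: service 21 + fixed 6 = 27
{Red, Blue, Green, Amber}: service 18 + fixed 12 = 30
(All 15 nonempty subsets were checked; Blue and Green is lowest.)

Open Blue and Green; minimum total cost 25.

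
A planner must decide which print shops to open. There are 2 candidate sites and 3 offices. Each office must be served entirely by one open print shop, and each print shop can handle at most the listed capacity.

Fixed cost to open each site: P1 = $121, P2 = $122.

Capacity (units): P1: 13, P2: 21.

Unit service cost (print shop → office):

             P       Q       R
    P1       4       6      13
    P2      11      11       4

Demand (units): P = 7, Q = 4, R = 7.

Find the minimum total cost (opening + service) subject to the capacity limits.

Minimum total cost: 271

Open {P2}: P→P2 11·7=77, Q→P2 11·4=44, R→P2 4·7=28.
Loads: P2 carries 18/21. Service 149; fixed 122; total 271.
Next best feasible plan costs 323.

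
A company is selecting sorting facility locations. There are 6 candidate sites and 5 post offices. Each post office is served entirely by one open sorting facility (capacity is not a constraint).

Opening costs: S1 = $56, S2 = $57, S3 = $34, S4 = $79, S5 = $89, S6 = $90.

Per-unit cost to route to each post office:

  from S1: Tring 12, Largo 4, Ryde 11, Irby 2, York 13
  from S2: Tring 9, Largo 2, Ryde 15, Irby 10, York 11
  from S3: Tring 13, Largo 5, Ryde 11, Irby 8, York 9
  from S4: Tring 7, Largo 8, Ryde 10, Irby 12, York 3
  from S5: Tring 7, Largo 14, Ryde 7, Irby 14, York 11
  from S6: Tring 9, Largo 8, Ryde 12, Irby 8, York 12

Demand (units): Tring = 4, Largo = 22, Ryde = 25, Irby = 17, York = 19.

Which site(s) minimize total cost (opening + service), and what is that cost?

For any fixed open set, each post office goes to its cheapest open site; total = fixed + service.
{S1, S4}: Tring→S4 7·4=28, Largo→S1 4·22=88, Ryde→S4 10·25=250, Irby→S1 2·17=34, York→S4 3·19=57. Service 457; fixed 135; total 592.
{S1, S2, S4}: service 413 + fixed 192 = 605
{S1, S4, S5}: Tring→S4 7·4=28, Largo→S1 4·22=88, Ryde→S5 7·25=175, Irby→S1 2·17=34, York→S4 3·19=57. Service 382; fixed 224; total 606.
{S1, S2, S3, S4, S5, S6}: service 338 + fixed 405 = 743
No other subset beats 592.

Open S1 and S4; minimum total cost 592.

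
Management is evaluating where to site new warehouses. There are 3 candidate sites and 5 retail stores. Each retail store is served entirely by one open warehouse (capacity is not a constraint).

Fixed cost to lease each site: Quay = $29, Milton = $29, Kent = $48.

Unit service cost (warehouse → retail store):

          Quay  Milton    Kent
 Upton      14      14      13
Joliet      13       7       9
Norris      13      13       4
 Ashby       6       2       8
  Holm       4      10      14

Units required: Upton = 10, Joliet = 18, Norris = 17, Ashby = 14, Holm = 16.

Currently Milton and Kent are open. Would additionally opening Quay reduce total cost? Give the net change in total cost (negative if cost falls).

Current service cost with {Milton, Kent}: 512.
Adding Quay: each retail store re-picks its cheapest; new service cost 416, saving 96.
Extra fixed cost: 29. Net change = 29 − 96 = -67.
(Totals: 589 → 522.)

Yes — net change −67 (cost falls by 67).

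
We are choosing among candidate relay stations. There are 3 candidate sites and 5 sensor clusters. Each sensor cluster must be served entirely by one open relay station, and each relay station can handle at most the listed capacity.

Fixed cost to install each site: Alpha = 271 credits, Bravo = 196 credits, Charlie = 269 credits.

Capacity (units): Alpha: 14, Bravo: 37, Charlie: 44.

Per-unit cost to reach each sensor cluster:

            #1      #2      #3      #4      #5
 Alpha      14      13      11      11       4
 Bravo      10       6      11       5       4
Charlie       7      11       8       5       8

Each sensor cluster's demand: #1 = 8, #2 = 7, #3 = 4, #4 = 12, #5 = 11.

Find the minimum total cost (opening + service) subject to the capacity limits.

Minimum total cost: 582

Open {Charlie}: #1→Charlie 7·8=56, #2→Charlie 11·7=77, #3→Charlie 8·4=32, #4→Charlie 5·12=60, #5→Charlie 8·11=88.
Loads: Charlie carries 42/44. Service 313; fixed 269; total 582.
Next best feasible plan costs 699.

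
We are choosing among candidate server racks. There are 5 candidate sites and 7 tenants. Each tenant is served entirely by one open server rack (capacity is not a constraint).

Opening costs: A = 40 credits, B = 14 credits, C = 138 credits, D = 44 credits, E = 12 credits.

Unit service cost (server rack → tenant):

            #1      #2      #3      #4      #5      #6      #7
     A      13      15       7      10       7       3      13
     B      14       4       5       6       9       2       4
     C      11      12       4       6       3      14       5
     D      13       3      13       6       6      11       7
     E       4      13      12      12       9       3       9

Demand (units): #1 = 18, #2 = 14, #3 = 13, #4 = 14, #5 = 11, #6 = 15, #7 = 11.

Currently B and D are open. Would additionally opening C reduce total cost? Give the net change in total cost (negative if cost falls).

Current service cost with {B, D}: 565.
Adding C: each tenant re-picks its cheapest; new service cost 483, saving 82.
Extra fixed cost: 138. Net change = 138 − 82 = 56.
(Totals: 623 → 679.)

No — net change +56 (cost rises by 56).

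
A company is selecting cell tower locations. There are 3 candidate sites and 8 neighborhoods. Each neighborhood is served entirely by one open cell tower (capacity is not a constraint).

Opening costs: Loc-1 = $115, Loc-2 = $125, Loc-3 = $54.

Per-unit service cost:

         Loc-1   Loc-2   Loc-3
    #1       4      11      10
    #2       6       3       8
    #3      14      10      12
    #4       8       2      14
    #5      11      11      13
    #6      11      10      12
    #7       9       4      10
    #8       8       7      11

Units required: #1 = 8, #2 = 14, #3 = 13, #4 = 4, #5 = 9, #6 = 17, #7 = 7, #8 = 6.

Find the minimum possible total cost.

For any fixed open set, each neighborhood goes to its cheapest open site; total = fixed + service.
{Loc-2}: #1→Loc-2 11·8=88, #2→Loc-2 3·14=42, #3→Loc-2 10·13=130, #4→Loc-2 2·4=8, #5→Loc-2 11·9=99, #6→Loc-2 10·17=170, #7→Loc-2 4·7=28, #8→Loc-2 7·6=42. Service 607; fixed 125; total 732.
{Loc-2, Loc-3}: service 599 + fixed 179 = 778
{Loc-1, Loc-2}: service 551 + fixed 240 = 791
{Loc-1, Loc-2, Loc-3}: service 551 + fixed 294 = 845
(All 7 nonempty subsets were checked; Loc-2 only is lowest.)

Minimum total cost: 732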